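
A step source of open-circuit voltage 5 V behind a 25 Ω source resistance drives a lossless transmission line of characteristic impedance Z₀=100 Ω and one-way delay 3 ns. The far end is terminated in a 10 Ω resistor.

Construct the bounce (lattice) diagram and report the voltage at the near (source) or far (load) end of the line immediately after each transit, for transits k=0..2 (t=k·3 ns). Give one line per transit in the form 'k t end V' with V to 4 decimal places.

0 0 source 4.0000
1 3 load 0.7273
2 6 source 2.6909

Γ_L=-0.818182, Γ_S=-0.600000; launch V₁=5·100/125=4.000000
k=0 src: V=4.0000
k=1 load: inc=4.000000, refl=4.000000·-0.818182=-3.2727; V=0.000000+4.000000+-3.272727=0.7273
k=2 src: inc=-3.272727, refl=-3.272727·-0.600000=1.9636; V=4.000000+-3.272727+1.963636=2.6909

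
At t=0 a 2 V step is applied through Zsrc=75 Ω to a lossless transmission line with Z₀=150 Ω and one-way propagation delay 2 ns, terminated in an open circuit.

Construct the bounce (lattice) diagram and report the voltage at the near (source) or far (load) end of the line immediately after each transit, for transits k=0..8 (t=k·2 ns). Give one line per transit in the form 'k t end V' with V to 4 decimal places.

Γ_L=1.000000, Γ_S=-0.333333; launch V₁=2·150/225=1.333333
k=0 src: V=1.3333
k=1 load: inc=1.333333, refl=1.333333·1.000000=1.3333; V=0.000000+1.333333+1.333333=2.6667
k=2 src: inc=1.333333, refl=1.333333·-0.333333=-0.4444; V=1.333333+1.333333+-0.444444=2.2222
k=3 load: inc=-0.444444, refl=-0.444444·1.000000=-0.4444; V=2.666667+-0.444444+-0.444444=1.7778
k=4 src: inc=-0.444444, refl=-0.444444·-0.333333=0.1481; V=2.222222+-0.444444+0.148148=1.9259
k=5 load: inc=0.148148, refl=0.148148·1.000000=0.1481; V=1.777778+0.148148+0.148148=2.0741
k=6 src: inc=0.148148, refl=0.148148·-0.333333=-0.0494; V=1.925926+0.148148+-0.049383=2.0247
k=7 load: inc=-0.049383, refl=-0.049383·1.000000=-0.0494; V=2.074074+-0.049383+-0.049383=1.9753
k=8 src: inc=-0.049383, refl=-0.049383·-0.333333=0.0165; V=2.024691+-0.049383+0.016461=1.9918

0 0 source 1.3333
1 2 load 2.6667
2 4 source 2.2222
3 6 load 1.7778
4 8 source 1.9259
5 10 load 2.0741
6 12 source 2.0247
7 14 load 1.9753
8 16 source 1.9918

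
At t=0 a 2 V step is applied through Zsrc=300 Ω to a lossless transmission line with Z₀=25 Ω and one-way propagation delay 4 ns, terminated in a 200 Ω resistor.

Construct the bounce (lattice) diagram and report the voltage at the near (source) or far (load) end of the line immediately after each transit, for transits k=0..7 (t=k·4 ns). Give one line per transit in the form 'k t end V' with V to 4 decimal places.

Γ_L=0.777778, Γ_S=0.846154; launch V₁=2·25/325=0.153846
k=0 src: V=0.1538
k=1 load: inc=0.153846, refl=0.153846·0.777778=0.1197; V=0.000000+0.153846+0.119658=0.2735
k=2 src: inc=0.119658, refl=0.119658·0.846154=0.1012; V=0.153846+0.119658+0.101249=0.3748
k=3 load: inc=0.101249, refl=0.101249·0.777778=0.0787; V=0.273504+0.101249+0.078749=0.4535
k=4 src: inc=0.078749, refl=0.078749·0.846154=0.0666; V=0.374753+0.078749+0.066634=0.5201
k=5 load: inc=0.066634, refl=0.066634·0.777778=0.0518; V=0.453503+0.066634+0.051827=0.5720
k=6 src: inc=0.051827, refl=0.051827·0.846154=0.0439; V=0.520137+0.051827+0.043853=0.6158
k=7 load: inc=0.043853, refl=0.043853·0.777778=0.0341; V=0.571963+0.043853+0.034108=0.6499

0 0 source 0.1538
1 4 load 0.2735
2 8 source 0.3748
3 12 load 0.4535
4 16 source 0.5201
5 20 load 0.5720
6 24 source 0.6158
7 28 load 0.6499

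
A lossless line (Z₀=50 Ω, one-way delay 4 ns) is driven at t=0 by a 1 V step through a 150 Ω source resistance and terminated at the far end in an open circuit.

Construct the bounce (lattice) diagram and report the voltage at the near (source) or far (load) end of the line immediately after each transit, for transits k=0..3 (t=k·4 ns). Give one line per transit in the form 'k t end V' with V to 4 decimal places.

0 0 source 0.2500
1 4 load 0.5000
2 8 source 0.6250
3 12 load 0.7500

Γ_L=1.000000, Γ_S=0.500000; launch V₁=1·50/200=0.250000
k=0 src: V=0.2500
k=1 load: inc=0.250000, refl=0.250000·1.000000=0.2500; V=0.000000+0.250000+0.250000=0.5000
k=2 src: inc=0.250000, refl=0.250000·0.500000=0.1250; V=0.250000+0.250000+0.125000=0.6250
k=3 load: inc=0.125000, refl=0.125000·1.000000=0.1250; V=0.500000+0.125000+0.125000=0.7500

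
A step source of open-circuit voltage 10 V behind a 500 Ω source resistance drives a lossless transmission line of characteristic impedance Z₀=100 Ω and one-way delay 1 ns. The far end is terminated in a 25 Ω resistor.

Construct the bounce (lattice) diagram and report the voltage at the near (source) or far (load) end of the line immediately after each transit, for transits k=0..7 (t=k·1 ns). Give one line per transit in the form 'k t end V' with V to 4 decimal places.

0 0 source 1.6667
1 1 load 0.6667
2 2 source 0.0000
3 3 load 0.4000
4 4 source 0.6667
5 5 load 0.5067
6 6 source 0.4000
7 7 load 0.4640

Γ_L=-0.600000, Γ_S=0.666667; launch V₁=10·100/600=1.666667
k=0 src: V=1.6667
k=1 load: inc=1.666667, refl=1.666667·-0.600000=-1.0000; V=0.000000+1.666667+-1.000000=0.6667
k=2 src: inc=-1.000000, refl=-1.000000·0.666667=-0.6667; V=1.666667+-1.000000+-0.666667=0.0000
k=3 load: inc=-0.666667, refl=-0.666667·-0.600000=0.4000; V=0.666667+-0.666667+0.400000=0.4000
k=4 src: inc=0.400000, refl=0.400000·0.666667=0.2667; V=0.000000+0.400000+0.266667=0.6667
k=5 load: inc=0.266667, refl=0.266667·-0.600000=-0.1600; V=0.400000+0.266667+-0.160000=0.5067
k=6 src: inc=-0.160000, refl=-0.160000·0.666667=-0.1067; V=0.666667+-0.160000+-0.106667=0.4000
k=7 load: inc=-0.106667, refl=-0.106667·-0.600000=0.0640; V=0.506667+-0.106667+0.064000=0.4640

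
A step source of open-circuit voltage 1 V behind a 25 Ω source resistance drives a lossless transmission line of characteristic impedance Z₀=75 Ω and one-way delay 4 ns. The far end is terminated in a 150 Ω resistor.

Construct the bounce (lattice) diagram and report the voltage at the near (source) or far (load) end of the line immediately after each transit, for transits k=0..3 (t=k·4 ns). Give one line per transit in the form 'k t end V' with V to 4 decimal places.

Γ_L=0.333333, Γ_S=-0.500000; launch V₁=1·75/100=0.750000
k=0 src: V=0.7500
k=1 load: inc=0.750000, refl=0.750000·0.333333=0.2500; V=0.000000+0.750000+0.250000=1.0000
k=2 src: inc=0.250000, refl=0.250000·-0.500000=-0.1250; V=0.750000+0.250000+-0.125000=0.8750
k=3 load: inc=-0.125000, refl=-0.125000·0.333333=-0.0417; V=1.000000+-0.125000+-0.041667=0.8333

0 0 source 0.7500
1 4 load 1.0000
2 8 source 0.8750
3 12 load 0.8333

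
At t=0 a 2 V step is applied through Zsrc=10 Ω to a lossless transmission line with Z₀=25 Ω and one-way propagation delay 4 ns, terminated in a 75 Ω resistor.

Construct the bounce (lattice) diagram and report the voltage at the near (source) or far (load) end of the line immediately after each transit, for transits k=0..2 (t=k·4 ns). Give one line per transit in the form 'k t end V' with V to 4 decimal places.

Γ_L=0.500000, Γ_S=-0.428571; launch V₁=2·25/35=1.428571
k=0 src: V=1.4286
k=1 load: inc=1.428571, refl=1.428571·0.500000=0.7143; V=0.000000+1.428571+0.714286=2.1429
k=2 src: inc=0.714286, refl=0.714286·-0.428571=-0.3061; V=1.428571+0.714286+-0.306122=1.8367

0 0 source 1.4286
1 4 load 2.1429
2 8 source 1.8367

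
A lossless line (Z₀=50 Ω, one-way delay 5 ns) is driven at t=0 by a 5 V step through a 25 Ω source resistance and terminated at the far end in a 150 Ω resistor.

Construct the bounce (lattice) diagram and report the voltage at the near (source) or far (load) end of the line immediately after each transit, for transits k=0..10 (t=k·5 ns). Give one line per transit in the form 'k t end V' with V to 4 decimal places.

Γ_L=0.500000, Γ_S=-0.333333; launch V₁=5·50/75=3.333333
k=0 src: V=3.3333
k=1 load: inc=3.333333, refl=3.333333·0.500000=1.6667; V=0.000000+3.333333+1.666667=5.0000
k=2 src: inc=1.666667, refl=1.666667·-0.333333=-0.5556; V=3.333333+1.666667+-0.555556=4.4444
k=3 load: inc=-0.555556, refl=-0.555556·0.500000=-0.2778; V=5.000000+-0.555556+-0.277778=4.1667
k=4 src: inc=-0.277778, refl=-0.277778·-0.333333=0.0926; V=4.444444+-0.277778+0.092593=4.2593
k=5 load: inc=0.092593, refl=0.092593·0.500000=0.0463; V=4.166667+0.092593+0.046296=4.3056
k=6 src: inc=0.046296, refl=0.046296·-0.333333=-0.0154; V=4.259259+0.046296+-0.015432=4.2901
k=7 load: inc=-0.015432, refl=-0.015432·0.500000=-0.0077; V=4.305556+-0.015432+-0.007716=4.2824
k=8 src: inc=-0.007716, refl=-0.007716·-0.333333=0.0026; V=4.290123+-0.007716+0.002572=4.2850
k=9 load: inc=0.002572, refl=0.002572·0.500000=0.0013; V=4.282407+0.002572+0.001286=4.2863
k=10 src: inc=0.001286, refl=0.001286·-0.333333=-0.0004; V=4.284979+0.001286+-0.000429=4.2858

0 0 source 3.3333
1 5 load 5.0000
2 10 source 4.4444
3 15 load 4.1667
4 20 source 4.2593
5 25 load 4.3056
6 30 source 4.2901
7 35 load 4.2824
8 40 source 4.2850
9 45 load 4.2863
10 50 source 4.2858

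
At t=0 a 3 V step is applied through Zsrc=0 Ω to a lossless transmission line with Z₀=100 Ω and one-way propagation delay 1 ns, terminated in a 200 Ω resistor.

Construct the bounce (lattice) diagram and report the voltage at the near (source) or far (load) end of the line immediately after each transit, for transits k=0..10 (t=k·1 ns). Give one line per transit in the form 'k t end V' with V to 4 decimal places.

Γ_L=0.333333, Γ_S=-1.000000; launch V₁=3·100/100=3.000000
k=0 src: V=3.0000
k=1 load: inc=3.000000, refl=3.000000·0.333333=1.0000; V=0.000000+3.000000+1.000000=4.0000
k=2 src: inc=1.000000, refl=1.000000·-1.000000=-1.0000; V=3.000000+1.000000+-1.000000=3.0000
k=3 load: inc=-1.000000, refl=-1.000000·0.333333=-0.3333; V=4.000000+-1.000000+-0.333333=2.6667
k=4 src: inc=-0.333333, refl=-0.333333·-1.000000=0.3333; V=3.000000+-0.333333+0.333333=3.0000
k=5 load: inc=0.333333, refl=0.333333·0.333333=0.1111; V=2.666667+0.333333+0.111111=3.1111
k=6 src: inc=0.111111, refl=0.111111·-1.000000=-0.1111; V=3.000000+0.111111+-0.111111=3.0000
k=7 load: inc=-0.111111, refl=-0.111111·0.333333=-0.0370; V=3.111111+-0.111111+-0.037037=2.9630
k=8 src: inc=-0.037037, refl=-0.037037·-1.000000=0.0370; V=3.000000+-0.037037+0.037037=3.0000
k=9 load: inc=0.037037, refl=0.037037·0.333333=0.0123; V=2.962963+0.037037+0.012346=3.0123
k=10 src: inc=0.012346, refl=0.012346·-1.000000=-0.0123; V=3.000000+0.012346+-0.012346=3.0000

0 0 source 3.0000
1 1 load 4.0000
2 2 source 3.0000
3 3 load 2.6667
4 4 source 3.0000
5 5 load 3.1111
6 6 source 3.0000
7 7 load 2.9630
8 8 source 3.0000
9 9 load 3.0123
10 10 source 3.0000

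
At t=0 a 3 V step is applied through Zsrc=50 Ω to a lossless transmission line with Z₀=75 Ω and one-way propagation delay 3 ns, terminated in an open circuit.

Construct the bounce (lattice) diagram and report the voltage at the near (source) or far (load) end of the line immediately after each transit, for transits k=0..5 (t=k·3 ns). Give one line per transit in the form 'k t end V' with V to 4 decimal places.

0 0 source 1.8000
1 3 load 3.6000
2 6 source 3.2400
3 9 load 2.8800
4 12 source 2.9520
5 15 load 3.0240

Γ_L=1.000000, Γ_S=-0.200000; launch V₁=3·75/125=1.800000
k=0 src: V=1.8000
k=1 load: inc=1.800000, refl=1.800000·1.000000=1.8000; V=0.000000+1.800000+1.800000=3.6000
k=2 src: inc=1.800000, refl=1.800000·-0.200000=-0.3600; V=1.800000+1.800000+-0.360000=3.2400
k=3 load: inc=-0.360000, refl=-0.360000·1.000000=-0.3600; V=3.600000+-0.360000+-0.360000=2.8800
k=4 src: inc=-0.360000, refl=-0.360000·-0.200000=0.0720; V=3.240000+-0.360000+0.072000=2.9520
k=5 load: inc=0.072000, refl=0.072000·1.000000=0.0720; V=2.880000+0.072000+0.072000=3.0240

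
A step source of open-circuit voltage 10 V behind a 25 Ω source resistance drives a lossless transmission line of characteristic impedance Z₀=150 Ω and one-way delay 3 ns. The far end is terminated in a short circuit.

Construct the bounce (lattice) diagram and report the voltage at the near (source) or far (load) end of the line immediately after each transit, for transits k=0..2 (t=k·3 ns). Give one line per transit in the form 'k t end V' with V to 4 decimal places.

0 0 source 8.5714
1 3 load 0.0000
2 6 source 6.1224

Γ_L=-1.000000, Γ_S=-0.714286; launch V₁=10·150/175=8.571429
k=0 src: V=8.5714
k=1 load: inc=8.571429, refl=8.571429·-1.000000=-8.5714; V=0.000000+8.571429+-8.571429=0.0000
k=2 src: inc=-8.571429, refl=-8.571429·-0.714286=6.1224; V=8.571429+-8.571429+6.122449=6.1224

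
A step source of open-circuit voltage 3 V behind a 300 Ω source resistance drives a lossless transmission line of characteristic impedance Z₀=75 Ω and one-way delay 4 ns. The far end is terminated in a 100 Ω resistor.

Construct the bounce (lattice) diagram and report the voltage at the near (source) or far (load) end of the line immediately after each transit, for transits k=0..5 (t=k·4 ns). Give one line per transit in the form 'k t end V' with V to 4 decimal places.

Γ_L=0.142857, Γ_S=0.600000; launch V₁=3·75/375=0.600000
k=0 src: V=0.6000
k=1 load: inc=0.600000, refl=0.600000·0.142857=0.0857; V=0.000000+0.600000+0.085714=0.6857
k=2 src: inc=0.085714, refl=0.085714·0.600000=0.0514; V=0.600000+0.085714+0.051429=0.7371
k=3 load: inc=0.051429, refl=0.051429·0.142857=0.0073; V=0.685714+0.051429+0.007347=0.7445
k=4 src: inc=0.007347, refl=0.007347·0.600000=0.0044; V=0.737143+0.007347+0.004408=0.7489
k=5 load: inc=0.004408, refl=0.004408·0.142857=0.0006; V=0.744490+0.004408+0.000630=0.7495

0 0 source 0.6000
1 4 load 0.6857
2 8 source 0.7371
3 12 load 0.7445
4 16 source 0.7489
5 20 load 0.7495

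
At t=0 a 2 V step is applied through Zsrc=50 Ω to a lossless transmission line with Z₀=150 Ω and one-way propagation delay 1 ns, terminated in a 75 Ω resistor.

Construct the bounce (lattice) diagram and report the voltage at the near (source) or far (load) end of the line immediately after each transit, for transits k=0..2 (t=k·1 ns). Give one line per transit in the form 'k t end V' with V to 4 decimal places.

0 0 source 1.5000
1 1 load 1.0000
2 2 source 1.2500

Γ_L=-0.333333, Γ_S=-0.500000; launch V₁=2·150/200=1.500000
k=0 src: V=1.5000
k=1 load: inc=1.500000, refl=1.500000·-0.333333=-0.5000; V=0.000000+1.500000+-0.500000=1.0000
k=2 src: inc=-0.500000, refl=-0.500000·-0.500000=0.2500; V=1.500000+-0.500000+0.250000=1.2500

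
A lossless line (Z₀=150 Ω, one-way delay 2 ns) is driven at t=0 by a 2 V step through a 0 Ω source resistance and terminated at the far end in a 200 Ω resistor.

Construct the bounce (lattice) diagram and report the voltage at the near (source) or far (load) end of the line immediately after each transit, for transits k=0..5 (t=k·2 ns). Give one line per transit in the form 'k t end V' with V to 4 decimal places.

Γ_L=0.142857, Γ_S=-1.000000; launch V₁=2·150/150=2.000000
k=0 src: V=2.0000
k=1 load: inc=2.000000, refl=2.000000·0.142857=0.2857; V=0.000000+2.000000+0.285714=2.2857
k=2 src: inc=0.285714, refl=0.285714·-1.000000=-0.2857; V=2.000000+0.285714+-0.285714=2.0000
k=3 load: inc=-0.285714, refl=-0.285714·0.142857=-0.0408; V=2.285714+-0.285714+-0.040816=1.9592
k=4 src: inc=-0.040816, refl=-0.040816·-1.000000=0.0408; V=2.000000+-0.040816+0.040816=2.0000
k=5 load: inc=0.040816, refl=0.040816·0.142857=0.0058; V=1.959184+0.040816+0.005831=2.0058

0 0 source 2.0000
1 2 load 2.2857
2 4 source 2.0000
3 6 load 1.9592
4 8 source 2.0000
5 10 load 2.0058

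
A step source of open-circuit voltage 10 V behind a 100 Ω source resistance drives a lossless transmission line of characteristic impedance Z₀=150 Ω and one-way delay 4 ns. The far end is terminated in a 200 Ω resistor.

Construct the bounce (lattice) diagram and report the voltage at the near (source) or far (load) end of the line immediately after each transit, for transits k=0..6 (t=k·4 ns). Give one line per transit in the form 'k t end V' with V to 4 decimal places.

0 0 source 6.0000
1 4 load 6.8571
2 8 source 6.6857
3 12 load 6.6612
4 16 source 6.6661
5 20 load 6.6668
6 24 source 6.6667

Γ_L=0.142857, Γ_S=-0.200000; launch V₁=10·150/250=6.000000
k=0 src: V=6.0000
k=1 load: inc=6.000000, refl=6.000000·0.142857=0.8571; V=0.000000+6.000000+0.857143=6.8571
k=2 src: inc=0.857143, refl=0.857143·-0.200000=-0.1714; V=6.000000+0.857143+-0.171429=6.6857
k=3 load: inc=-0.171429, refl=-0.171429·0.142857=-0.0245; V=6.857143+-0.171429+-0.024490=6.6612
k=4 src: inc=-0.024490, refl=-0.024490·-0.200000=0.0049; V=6.685714+-0.024490+0.004898=6.6661
k=5 load: inc=0.004898, refl=0.004898·0.142857=0.0007; V=6.661224+0.004898+0.000700=6.6668
k=6 src: inc=0.000700, refl=0.000700·-0.200000=-0.0001; V=6.666122+0.000700+-0.000140=6.6667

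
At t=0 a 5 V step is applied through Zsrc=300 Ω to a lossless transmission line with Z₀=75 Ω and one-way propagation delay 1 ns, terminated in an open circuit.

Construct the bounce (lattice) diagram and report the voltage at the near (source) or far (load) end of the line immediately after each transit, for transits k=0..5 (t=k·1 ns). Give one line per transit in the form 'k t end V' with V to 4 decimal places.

0 0 source 1.0000
1 1 load 2.0000
2 2 source 2.6000
3 3 load 3.2000
4 4 source 3.5600
5 5 load 3.9200

Γ_L=1.000000, Γ_S=0.600000; launch V₁=5·75/375=1.000000
k=0 src: V=1.0000
k=1 load: inc=1.000000, refl=1.000000·1.000000=1.0000; V=0.000000+1.000000+1.000000=2.0000
k=2 src: inc=1.000000, refl=1.000000·0.600000=0.6000; V=1.000000+1.000000+0.600000=2.6000
k=3 load: inc=0.600000, refl=0.600000·1.000000=0.6000; V=2.000000+0.600000+0.600000=3.2000
k=4 src: inc=0.600000, refl=0.600000·0.600000=0.3600; V=2.600000+0.600000+0.360000=3.5600
k=5 load: inc=0.360000, refl=0.360000·1.000000=0.3600; V=3.200000+0.360000+0.360000=3.9200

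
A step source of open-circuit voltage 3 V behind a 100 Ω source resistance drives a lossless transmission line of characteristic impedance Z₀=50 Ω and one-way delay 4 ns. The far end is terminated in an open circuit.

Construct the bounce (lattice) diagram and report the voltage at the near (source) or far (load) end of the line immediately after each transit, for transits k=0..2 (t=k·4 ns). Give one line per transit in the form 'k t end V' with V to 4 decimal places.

0 0 source 1.0000
1 4 load 2.0000
2 8 source 2.3333

Γ_L=1.000000, Γ_S=0.333333; launch V₁=3·50/150=1.000000
k=0 src: V=1.0000
k=1 load: inc=1.000000, refl=1.000000·1.000000=1.0000; V=0.000000+1.000000+1.000000=2.0000
k=2 src: inc=1.000000, refl=1.000000·0.333333=0.3333; V=1.000000+1.000000+0.333333=2.3333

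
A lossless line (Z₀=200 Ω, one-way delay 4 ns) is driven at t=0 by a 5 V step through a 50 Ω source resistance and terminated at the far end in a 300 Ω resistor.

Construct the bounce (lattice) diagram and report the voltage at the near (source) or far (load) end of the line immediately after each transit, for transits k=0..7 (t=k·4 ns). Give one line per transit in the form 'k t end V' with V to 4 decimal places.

0 0 source 4.0000
1 4 load 4.8000
2 8 source 4.3200
3 12 load 4.2240
4 16 source 4.2816
5 20 load 4.2931
6 24 source 4.2862
7 28 load 4.2848

Γ_L=0.200000, Γ_S=-0.600000; launch V₁=5·200/250=4.000000
k=0 src: V=4.0000
k=1 load: inc=4.000000, refl=4.000000·0.200000=0.8000; V=0.000000+4.000000+0.800000=4.8000
k=2 src: inc=0.800000, refl=0.800000·-0.600000=-0.4800; V=4.000000+0.800000+-0.480000=4.3200
k=3 load: inc=-0.480000, refl=-0.480000·0.200000=-0.0960; V=4.800000+-0.480000+-0.096000=4.2240
k=4 src: inc=-0.096000, refl=-0.096000·-0.600000=0.0576; V=4.320000+-0.096000+0.057600=4.2816
k=5 load: inc=0.057600, refl=0.057600·0.200000=0.0115; V=4.224000+0.057600+0.011520=4.2931
k=6 src: inc=0.011520, refl=0.011520·-0.600000=-0.0069; V=4.281600+0.011520+-0.006912=4.2862
k=7 load: inc=-0.006912, refl=-0.006912·0.200000=-0.0014; V=4.293120+-0.006912+-0.001382=4.2848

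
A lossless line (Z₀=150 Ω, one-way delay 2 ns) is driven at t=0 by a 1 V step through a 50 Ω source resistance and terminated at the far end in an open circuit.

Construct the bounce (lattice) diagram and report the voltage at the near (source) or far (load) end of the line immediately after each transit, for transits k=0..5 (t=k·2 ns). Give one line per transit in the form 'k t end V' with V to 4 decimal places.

0 0 source 0.7500
1 2 load 1.5000
2 4 source 1.1250
3 6 load 0.7500
4 8 source 0.9375
5 10 load 1.1250

Γ_L=1.000000, Γ_S=-0.500000; launch V₁=1·150/200=0.750000
k=0 src: V=0.7500
k=1 load: inc=0.750000, refl=0.750000·1.000000=0.7500; V=0.000000+0.750000+0.750000=1.5000
k=2 src: inc=0.750000, refl=0.750000·-0.500000=-0.3750; V=0.750000+0.750000+-0.375000=1.1250
k=3 load: inc=-0.375000, refl=-0.375000·1.000000=-0.3750; V=1.500000+-0.375000+-0.375000=0.7500
k=4 src: inc=-0.375000, refl=-0.375000·-0.500000=0.1875; V=1.125000+-0.375000+0.187500=0.9375
k=5 load: inc=0.187500, refl=0.187500·1.000000=0.1875; V=0.750000+0.187500+0.187500=1.1250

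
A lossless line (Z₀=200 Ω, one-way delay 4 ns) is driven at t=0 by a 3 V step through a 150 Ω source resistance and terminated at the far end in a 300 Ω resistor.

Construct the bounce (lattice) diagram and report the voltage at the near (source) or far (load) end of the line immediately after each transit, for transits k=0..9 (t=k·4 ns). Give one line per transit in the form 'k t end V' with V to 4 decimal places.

Γ_L=0.200000, Γ_S=-0.142857; launch V₁=3·200/350=1.714286
k=0 src: V=1.7143
k=1 load: inc=1.714286, refl=1.714286·0.200000=0.3429; V=0.000000+1.714286+0.342857=2.0571
k=2 src: inc=0.342857, refl=0.342857·-0.142857=-0.0490; V=1.714286+0.342857+-0.048980=2.0082
k=3 load: inc=-0.048980, refl=-0.048980·0.200000=-0.0098; V=2.057143+-0.048980+-0.009796=1.9984
k=4 src: inc=-0.009796, refl=-0.009796·-0.142857=0.0014; V=2.008163+-0.009796+0.001399=1.9998
k=5 load: inc=0.001399, refl=0.001399·0.200000=0.0003; V=1.998367+0.001399+0.000280=2.0000
k=6 src: inc=0.000280, refl=0.000280·-0.142857=-0.0000; V=1.999767+0.000280+-0.000040=2.0000
k=7 load: inc=-0.000040, refl=-0.000040·0.200000=-0.0000; V=2.000047+-0.000040+-0.000008=2.0000
k=8 src: inc=-0.000008, refl=-0.000008·-0.142857=0.0000; V=2.000007+-0.000008+0.000001=2.0000
k=9 load: inc=0.000001, refl=0.000001·0.200000=0.0000; V=1.999999+0.000001+0.000000=2.0000

0 0 source 1.7143
1 4 load 2.0571
2 8 source 2.0082
3 12 load 1.9984
4 16 source 1.9998
5 20 load 2.0000
6 24 source 2.0000
7 28 load 2.0000
8 32 source 2.0000
9 36 load 2.0000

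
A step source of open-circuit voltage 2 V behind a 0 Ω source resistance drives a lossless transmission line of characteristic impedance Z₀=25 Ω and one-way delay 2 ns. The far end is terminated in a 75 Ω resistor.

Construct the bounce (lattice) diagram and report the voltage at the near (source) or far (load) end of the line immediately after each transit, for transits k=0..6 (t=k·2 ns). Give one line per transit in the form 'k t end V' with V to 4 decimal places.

0 0 source 2.0000
1 2 load 3.0000
2 4 source 2.0000
3 6 load 1.5000
4 8 source 2.0000
5 10 load 2.2500
6 12 source 2.0000

Γ_L=0.500000, Γ_S=-1.000000; launch V₁=2·25/25=2.000000
k=0 src: V=2.0000
k=1 load: inc=2.000000, refl=2.000000·0.500000=1.0000; V=0.000000+2.000000+1.000000=3.0000
k=2 src: inc=1.000000, refl=1.000000·-1.000000=-1.0000; V=2.000000+1.000000+-1.000000=2.0000
k=3 load: inc=-1.000000, refl=-1.000000·0.500000=-0.5000; V=3.000000+-1.000000+-0.500000=1.5000
k=4 src: inc=-0.500000, refl=-0.500000·-1.000000=0.5000; V=2.000000+-0.500000+0.500000=2.0000
k=5 load: inc=0.500000, refl=0.500000·0.500000=0.2500; V=1.500000+0.500000+0.250000=2.2500
k=6 src: inc=0.250000, refl=0.250000·-1.000000=-0.2500; V=2.000000+0.250000+-0.250000=2.0000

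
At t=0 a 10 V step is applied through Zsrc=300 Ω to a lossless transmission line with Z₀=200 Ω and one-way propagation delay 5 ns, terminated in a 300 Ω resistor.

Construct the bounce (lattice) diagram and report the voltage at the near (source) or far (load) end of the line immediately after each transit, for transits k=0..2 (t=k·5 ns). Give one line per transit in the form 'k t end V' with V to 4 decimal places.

Γ_L=0.200000, Γ_S=0.200000; launch V₁=10·200/500=4.000000
k=0 src: V=4.0000
k=1 load: inc=4.000000, refl=4.000000·0.200000=0.8000; V=0.000000+4.000000+0.800000=4.8000
k=2 src: inc=0.800000, refl=0.800000·0.200000=0.1600; V=4.000000+0.800000+0.160000=4.9600

0 0 source 4.0000
1 5 load 4.8000
2 10 source 4.9600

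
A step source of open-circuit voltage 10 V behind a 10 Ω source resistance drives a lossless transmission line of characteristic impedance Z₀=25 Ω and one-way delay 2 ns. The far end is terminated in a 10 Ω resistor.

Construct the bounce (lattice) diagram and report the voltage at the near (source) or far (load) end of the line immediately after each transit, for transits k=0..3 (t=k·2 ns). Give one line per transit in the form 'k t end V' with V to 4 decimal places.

0 0 source 7.1429
1 2 load 4.0816
2 4 source 5.3936
3 6 load 4.8313

Γ_L=-0.428571, Γ_S=-0.428571; launch V₁=10·25/35=7.142857
k=0 src: V=7.1429
k=1 load: inc=7.142857, refl=7.142857·-0.428571=-3.0612; V=0.000000+7.142857+-3.061224=4.0816
k=2 src: inc=-3.061224, refl=-3.061224·-0.428571=1.3120; V=7.142857+-3.061224+1.311953=5.3936
k=3 load: inc=1.311953, refl=1.311953·-0.428571=-0.5623; V=4.081633+1.311953+-0.562266=4.8313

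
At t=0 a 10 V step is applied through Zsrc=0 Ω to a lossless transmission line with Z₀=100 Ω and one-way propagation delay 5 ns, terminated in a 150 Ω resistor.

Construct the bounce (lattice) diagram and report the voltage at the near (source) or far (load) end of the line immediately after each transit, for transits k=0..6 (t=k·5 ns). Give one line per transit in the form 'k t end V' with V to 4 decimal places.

0 0 source 10.0000
1 5 load 12.0000
2 10 source 10.0000
3 15 load 9.6000
4 20 source 10.0000
5 25 load 10.0800
6 30 source 10.0000

Γ_L=0.200000, Γ_S=-1.000000; launch V₁=10·100/100=10.000000
k=0 src: V=10.0000
k=1 load: inc=10.000000, refl=10.000000·0.200000=2.0000; V=0.000000+10.000000+2.000000=12.0000
k=2 src: inc=2.000000, refl=2.000000·-1.000000=-2.0000; V=10.000000+2.000000+-2.000000=10.0000
k=3 load: inc=-2.000000, refl=-2.000000·0.200000=-0.4000; V=12.000000+-2.000000+-0.400000=9.6000
k=4 src: inc=-0.400000, refl=-0.400000·-1.000000=0.4000; V=10.000000+-0.400000+0.400000=10.0000
k=5 load: inc=0.400000, refl=0.400000·0.200000=0.0800; V=9.600000+0.400000+0.080000=10.0800
k=6 src: inc=0.080000, refl=0.080000·-1.000000=-0.0800; V=10.000000+0.080000+-0.080000=10.0000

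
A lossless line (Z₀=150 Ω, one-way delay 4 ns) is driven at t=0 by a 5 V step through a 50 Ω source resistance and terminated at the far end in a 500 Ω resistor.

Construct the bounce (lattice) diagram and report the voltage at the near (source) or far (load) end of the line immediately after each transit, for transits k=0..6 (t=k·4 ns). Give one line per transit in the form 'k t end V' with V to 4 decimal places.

0 0 source 3.7500
1 4 load 5.7692
2 8 source 4.7596
3 12 load 4.2160
4 16 source 4.4878
5 20 load 4.6342
6 24 source 4.5610

Γ_L=0.538462, Γ_S=-0.500000; launch V₁=5·150/200=3.750000
k=0 src: V=3.7500
k=1 load: inc=3.750000, refl=3.750000·0.538462=2.0192; V=0.000000+3.750000+2.019231=5.7692
k=2 src: inc=2.019231, refl=2.019231·-0.500000=-1.0096; V=3.750000+2.019231+-1.009615=4.7596
k=3 load: inc=-1.009615, refl=-1.009615·0.538462=-0.5436; V=5.769231+-1.009615+-0.543639=4.2160
k=4 src: inc=-0.543639, refl=-0.543639·-0.500000=0.2718; V=4.759615+-0.543639+0.271820=4.4878
k=5 load: inc=0.271820, refl=0.271820·0.538462=0.1464; V=4.215976+0.271820+0.146364=4.6342
k=6 src: inc=0.146364, refl=0.146364·-0.500000=-0.0732; V=4.487796+0.146364+-0.073182=4.5610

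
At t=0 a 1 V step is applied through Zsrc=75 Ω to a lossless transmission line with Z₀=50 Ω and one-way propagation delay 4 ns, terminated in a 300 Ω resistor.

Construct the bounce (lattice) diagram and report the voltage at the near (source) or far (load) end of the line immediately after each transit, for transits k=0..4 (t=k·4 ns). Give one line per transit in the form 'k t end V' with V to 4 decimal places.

Γ_L=0.714286, Γ_S=0.200000; launch V₁=1·50/125=0.400000
k=0 src: V=0.4000
k=1 load: inc=0.400000, refl=0.400000·0.714286=0.2857; V=0.000000+0.400000+0.285714=0.6857
k=2 src: inc=0.285714, refl=0.285714·0.200000=0.0571; V=0.400000+0.285714+0.057143=0.7429
k=3 load: inc=0.057143, refl=0.057143·0.714286=0.0408; V=0.685714+0.057143+0.040816=0.7837
k=4 src: inc=0.040816, refl=0.040816·0.200000=0.0082; V=0.742857+0.040816+0.008163=0.7918

0 0 source 0.4000
1 4 load 0.6857
2 8 source 0.7429
3 12 load 0.7837
4 16 source 0.7918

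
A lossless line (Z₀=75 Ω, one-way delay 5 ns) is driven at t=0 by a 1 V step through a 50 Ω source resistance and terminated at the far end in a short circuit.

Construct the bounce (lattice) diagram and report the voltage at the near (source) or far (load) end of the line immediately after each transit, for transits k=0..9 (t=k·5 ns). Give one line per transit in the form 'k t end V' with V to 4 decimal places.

0 0 source 0.6000
1 5 load 0.0000
2 10 source 0.1200
3 15 load 0.0000
4 20 source 0.0240
5 25 load 0.0000
6 30 source 0.0048
7 35 load 0.0000
8 40 source 0.0010
9 45 load 0.0000

Γ_L=-1.000000, Γ_S=-0.200000; launch V₁=1·75/125=0.600000
k=0 src: V=0.6000
k=1 load: inc=0.600000, refl=0.600000·-1.000000=-0.6000; V=0.000000+0.600000+-0.600000=0.0000
k=2 src: inc=-0.600000, refl=-0.600000·-0.200000=0.1200; V=0.600000+-0.600000+0.120000=0.1200
k=3 load: inc=0.120000, refl=0.120000·-1.000000=-0.1200; V=0.000000+0.120000+-0.120000=0.0000
k=4 src: inc=-0.120000, refl=-0.120000·-0.200000=0.0240; V=0.120000+-0.120000+0.024000=0.0240
k=5 load: inc=0.024000, refl=0.024000·-1.000000=-0.0240; V=0.000000+0.024000+-0.024000=0.0000
k=6 src: inc=-0.024000, refl=-0.024000·-0.200000=0.0048; V=0.024000+-0.024000+0.004800=0.0048
k=7 load: inc=0.004800, refl=0.004800·-1.000000=-0.0048; V=0.000000+0.004800+-0.004800=0.0000
k=8 src: inc=-0.004800, refl=-0.004800·-0.200000=0.0010; V=0.004800+-0.004800+0.000960=0.0010
k=9 load: inc=0.000960, refl=0.000960·-1.000000=-0.0010; V=0.000000+0.000960+-0.000960=0.0000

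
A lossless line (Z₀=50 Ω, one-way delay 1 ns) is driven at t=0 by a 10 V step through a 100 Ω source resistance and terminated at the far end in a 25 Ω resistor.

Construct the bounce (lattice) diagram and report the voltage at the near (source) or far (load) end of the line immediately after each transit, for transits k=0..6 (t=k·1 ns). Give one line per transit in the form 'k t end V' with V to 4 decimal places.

0 0 source 3.3333
1 1 load 2.2222
2 2 source 1.8519
3 3 load 1.9753
4 4 source 2.0165
5 5 load 2.0027
6 6 source 1.9982

Γ_L=-0.333333, Γ_S=0.333333; launch V₁=10·50/150=3.333333
k=0 src: V=3.3333
k=1 load: inc=3.333333, refl=3.333333·-0.333333=-1.1111; V=0.000000+3.333333+-1.111111=2.2222
k=2 src: inc=-1.111111, refl=-1.111111·0.333333=-0.3704; V=3.333333+-1.111111+-0.370370=1.8519
k=3 load: inc=-0.370370, refl=-0.370370·-0.333333=0.1235; V=2.222222+-0.370370+0.123457=1.9753
k=4 src: inc=0.123457, refl=0.123457·0.333333=0.0412; V=1.851852+0.123457+0.041152=2.0165
k=5 load: inc=0.041152, refl=0.041152·-0.333333=-0.0137; V=1.975309+0.041152+-0.013717=2.0027
k=6 src: inc=-0.013717, refl=-0.013717·0.333333=-0.0046; V=2.016461+-0.013717+-0.004572=1.9982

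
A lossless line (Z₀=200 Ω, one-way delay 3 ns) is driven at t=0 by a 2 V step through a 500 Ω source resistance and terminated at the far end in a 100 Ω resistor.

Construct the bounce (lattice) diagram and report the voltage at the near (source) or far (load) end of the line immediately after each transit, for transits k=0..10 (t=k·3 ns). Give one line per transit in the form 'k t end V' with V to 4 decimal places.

Γ_L=-0.333333, Γ_S=0.428571; launch V₁=2·200/700=0.571429
k=0 src: V=0.5714
k=1 load: inc=0.571429, refl=0.571429·-0.333333=-0.1905; V=0.000000+0.571429+-0.190476=0.3810
k=2 src: inc=-0.190476, refl=-0.190476·0.428571=-0.0816; V=0.571429+-0.190476+-0.081633=0.2993
k=3 load: inc=-0.081633, refl=-0.081633·-0.333333=0.0272; V=0.380952+-0.081633+0.027211=0.3265
k=4 src: inc=0.027211, refl=0.027211·0.428571=0.0117; V=0.299320+0.027211+0.011662=0.3382
k=5 load: inc=0.011662, refl=0.011662·-0.333333=-0.0039; V=0.326531+0.011662+-0.003887=0.3343
k=6 src: inc=-0.003887, refl=-0.003887·0.428571=-0.0017; V=0.338192+-0.003887+-0.001666=0.3326
k=7 load: inc=-0.001666, refl=-0.001666·-0.333333=0.0006; V=0.334305+-0.001666+0.000555=0.3332
k=8 src: inc=0.000555, refl=0.000555·0.428571=0.0002; V=0.332639+0.000555+0.000238=0.3334
k=9 load: inc=0.000238, refl=0.000238·-0.333333=-0.0001; V=0.333195+0.000238+-0.000079=0.3334
k=10 src: inc=-0.000079, refl=-0.000079·0.428571=-0.0000; V=0.333432+-0.000079+-0.000034=0.3333

0 0 source 0.5714
1 3 load 0.3810
2 6 source 0.2993
3 9 load 0.3265
4 12 source 0.3382
5 15 load 0.3343
6 18 source 0.3326
7 21 load 0.3332
8 24 source 0.3334
9 27 load 0.3334
10 30 source 0.3333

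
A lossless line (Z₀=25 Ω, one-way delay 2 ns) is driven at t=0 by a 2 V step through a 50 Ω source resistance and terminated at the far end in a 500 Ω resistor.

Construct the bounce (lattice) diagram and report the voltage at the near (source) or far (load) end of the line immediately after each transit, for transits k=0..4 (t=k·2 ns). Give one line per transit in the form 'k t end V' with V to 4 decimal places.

0 0 source 0.6667
1 2 load 1.2698
2 4 source 1.4709
3 6 load 1.6528
4 8 source 1.7134

Γ_L=0.904762, Γ_S=0.333333; launch V₁=2·25/75=0.666667
k=0 src: V=0.6667
k=1 load: inc=0.666667, refl=0.666667·0.904762=0.6032; V=0.000000+0.666667+0.603175=1.2698
k=2 src: inc=0.603175, refl=0.603175·0.333333=0.2011; V=0.666667+0.603175+0.201058=1.4709
k=3 load: inc=0.201058, refl=0.201058·0.904762=0.1819; V=1.269841+0.201058+0.181910=1.6528
k=4 src: inc=0.181910, refl=0.181910·0.333333=0.0606; V=1.470899+0.181910+0.060637=1.7134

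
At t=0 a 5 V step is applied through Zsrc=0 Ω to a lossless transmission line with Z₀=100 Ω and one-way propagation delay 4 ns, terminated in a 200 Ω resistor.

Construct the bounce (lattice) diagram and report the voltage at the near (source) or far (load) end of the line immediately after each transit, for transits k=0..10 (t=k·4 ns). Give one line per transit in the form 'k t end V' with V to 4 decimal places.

0 0 source 5.0000
1 4 load 6.6667
2 8 source 5.0000
3 12 load 4.4444
4 16 source 5.0000
5 20 load 5.1852
6 24 source 5.0000
7 28 load 4.9383
8 32 source 5.0000
9 36 load 5.0206
10 40 source 5.0000

Γ_L=0.333333, Γ_S=-1.000000; launch V₁=5·100/100=5.000000
k=0 src: V=5.0000
k=1 load: inc=5.000000, refl=5.000000·0.333333=1.6667; V=0.000000+5.000000+1.666667=6.6667
k=2 src: inc=1.666667, refl=1.666667·-1.000000=-1.6667; V=5.000000+1.666667+-1.666667=5.0000
k=3 load: inc=-1.666667, refl=-1.666667·0.333333=-0.5556; V=6.666667+-1.666667+-0.555556=4.4444
k=4 src: inc=-0.555556, refl=-0.555556·-1.000000=0.5556; V=5.000000+-0.555556+0.555556=5.0000
k=5 load: inc=0.555556, refl=0.555556·0.333333=0.1852; V=4.444444+0.555556+0.185185=5.1852
k=6 src: inc=0.185185, refl=0.185185·-1.000000=-0.1852; V=5.000000+0.185185+-0.185185=5.0000
k=7 load: inc=-0.185185, refl=-0.185185·0.333333=-0.0617; V=5.185185+-0.185185+-0.061728=4.9383
k=8 src: inc=-0.061728, refl=-0.061728·-1.000000=0.0617; V=5.000000+-0.061728+0.061728=5.0000
k=9 load: inc=0.061728, refl=0.061728·0.333333=0.0206; V=4.938272+0.061728+0.020576=5.0206
k=10 src: inc=0.020576, refl=0.020576·-1.000000=-0.0206; V=5.000000+0.020576+-0.020576=5.0000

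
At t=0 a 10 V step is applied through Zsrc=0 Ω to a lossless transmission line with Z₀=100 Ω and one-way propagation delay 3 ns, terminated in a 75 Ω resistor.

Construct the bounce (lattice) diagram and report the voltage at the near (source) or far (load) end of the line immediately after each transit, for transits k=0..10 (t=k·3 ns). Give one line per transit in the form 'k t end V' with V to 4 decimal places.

0 0 source 10.0000
1 3 load 8.5714
2 6 source 10.0000
3 9 load 9.7959
4 12 source 10.0000
5 15 load 9.9708
6 18 source 10.0000
7 21 load 9.9958
8 24 source 10.0000
9 27 load 9.9994
10 30 source 10.0000

Γ_L=-0.142857, Γ_S=-1.000000; launch V₁=10·100/100=10.000000
k=0 src: V=10.0000
k=1 load: inc=10.000000, refl=10.000000·-0.142857=-1.4286; V=0.000000+10.000000+-1.428571=8.5714
k=2 src: inc=-1.428571, refl=-1.428571·-1.000000=1.4286; V=10.000000+-1.428571+1.428571=10.0000
k=3 load: inc=1.428571, refl=1.428571·-0.142857=-0.2041; V=8.571429+1.428571+-0.204082=9.7959
k=4 src: inc=-0.204082, refl=-0.204082·-1.000000=0.2041; V=10.000000+-0.204082+0.204082=10.0000
k=5 load: inc=0.204082, refl=0.204082·-0.142857=-0.0292; V=9.795918+0.204082+-0.029155=9.9708
k=6 src: inc=-0.029155, refl=-0.029155·-1.000000=0.0292; V=10.000000+-0.029155+0.029155=10.0000
k=7 load: inc=0.029155, refl=0.029155·-0.142857=-0.0042; V=9.970845+0.029155+-0.004165=9.9958
k=8 src: inc=-0.004165, refl=-0.004165·-1.000000=0.0042; V=10.000000+-0.004165+0.004165=10.0000
k=9 load: inc=0.004165, refl=0.004165·-0.142857=-0.0006; V=9.995835+0.004165+-0.000595=9.9994
k=10 src: inc=-0.000595, refl=-0.000595·-1.000000=0.0006; V=10.000000+-0.000595+0.000595=10.0000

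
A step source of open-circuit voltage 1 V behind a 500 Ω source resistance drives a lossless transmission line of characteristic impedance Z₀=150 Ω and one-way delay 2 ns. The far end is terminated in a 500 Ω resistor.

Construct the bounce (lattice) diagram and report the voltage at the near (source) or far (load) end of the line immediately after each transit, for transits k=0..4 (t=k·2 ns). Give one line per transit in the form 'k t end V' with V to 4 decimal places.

Γ_L=0.538462, Γ_S=0.538462; launch V₁=1·150/650=0.230769
k=0 src: V=0.2308
k=1 load: inc=0.230769, refl=0.230769·0.538462=0.1243; V=0.000000+0.230769+0.124260=0.3550
k=2 src: inc=0.124260, refl=0.124260·0.538462=0.0669; V=0.230769+0.124260+0.066909=0.4219
k=3 load: inc=0.066909, refl=0.066909·0.538462=0.0360; V=0.355030+0.066909+0.036028=0.4580
k=4 src: inc=0.036028, refl=0.036028·0.538462=0.0194; V=0.421939+0.036028+0.019400=0.4774

0 0 source 0.2308
1 2 load 0.3550
2 4 source 0.4219
3 6 load 0.4580
4 8 source 0.4774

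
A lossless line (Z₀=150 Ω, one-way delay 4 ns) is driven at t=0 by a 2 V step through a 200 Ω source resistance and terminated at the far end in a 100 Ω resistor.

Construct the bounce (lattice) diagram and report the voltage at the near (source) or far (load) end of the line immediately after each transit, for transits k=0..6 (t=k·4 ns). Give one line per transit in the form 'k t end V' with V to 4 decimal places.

Γ_L=-0.200000, Γ_S=0.142857; launch V₁=2·150/350=0.857143
k=0 src: V=0.8571
k=1 load: inc=0.857143, refl=0.857143·-0.200000=-0.1714; V=0.000000+0.857143+-0.171429=0.6857
k=2 src: inc=-0.171429, refl=-0.171429·0.142857=-0.0245; V=0.857143+-0.171429+-0.024490=0.6612
k=3 load: inc=-0.024490, refl=-0.024490·-0.200000=0.0049; V=0.685714+-0.024490+0.004898=0.6661
k=4 src: inc=0.004898, refl=0.004898·0.142857=0.0007; V=0.661224+0.004898+0.000700=0.6668
k=5 load: inc=0.000700, refl=0.000700·-0.200000=-0.0001; V=0.666122+0.000700+-0.000140=0.6667
k=6 src: inc=-0.000140, refl=-0.000140·0.142857=-0.0000; V=0.666822+-0.000140+-0.000020=0.6667

0 0 source 0.8571
1 4 load 0.6857
2 8 source 0.6612
3 12 load 0.6661
4 16 source 0.6668
5 20 load 0.6667
6 24 source 0.6667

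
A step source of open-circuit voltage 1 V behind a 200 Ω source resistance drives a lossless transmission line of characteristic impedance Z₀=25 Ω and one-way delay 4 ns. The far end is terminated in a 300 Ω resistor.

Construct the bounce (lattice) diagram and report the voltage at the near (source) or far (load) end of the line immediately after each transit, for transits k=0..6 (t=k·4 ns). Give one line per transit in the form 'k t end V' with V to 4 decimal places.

Γ_L=0.846154, Γ_S=0.777778; launch V₁=1·25/225=0.111111
k=0 src: V=0.1111
k=1 load: inc=0.111111, refl=0.111111·0.846154=0.0940; V=0.000000+0.111111+0.094017=0.2051
k=2 src: inc=0.094017, refl=0.094017·0.777778=0.0731; V=0.111111+0.094017+0.073124=0.2783
k=3 load: inc=0.073124, refl=0.073124·0.846154=0.0619; V=0.205128+0.073124+0.061874=0.3401
k=4 src: inc=0.061874, refl=0.061874·0.777778=0.0481; V=0.278253+0.061874+0.048125=0.3883
k=5 load: inc=0.048125, refl=0.048125·0.846154=0.0407; V=0.340127+0.048125+0.040721=0.4290
k=6 src: inc=0.040721, refl=0.040721·0.777778=0.0317; V=0.388252+0.040721+0.031672=0.4606

0 0 source 0.1111
1 4 load 0.2051
2 8 source 0.2783
3 12 load 0.3401
4 16 source 0.3883
5 20 load 0.4290
6 24 source 0.4606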